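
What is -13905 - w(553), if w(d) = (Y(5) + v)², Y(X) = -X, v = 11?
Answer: -13941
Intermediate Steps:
w(d) = 36 (w(d) = (-1*5 + 11)² = (-5 + 11)² = 6² = 36)
-13905 - w(553) = -13905 - 1*36 = -13905 - 36 = -13941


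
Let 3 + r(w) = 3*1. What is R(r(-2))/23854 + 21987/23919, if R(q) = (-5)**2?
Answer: 25003613/27169706 ≈ 0.92028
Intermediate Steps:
r(w) = 0 (r(w) = -3 + 3*1 = -3 + 3 = 0)
R(q) = 25
R(r(-2))/23854 + 21987/23919 = 25/23854 + 21987/23919 = 25*(1/23854) + 21987*(1/23919) = 25/23854 + 1047/1139 = 25003613/27169706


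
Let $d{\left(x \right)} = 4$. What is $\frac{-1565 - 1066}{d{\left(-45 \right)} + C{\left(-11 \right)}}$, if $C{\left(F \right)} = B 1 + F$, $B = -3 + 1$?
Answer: $\frac{877}{3} \approx 292.33$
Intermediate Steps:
$B = -2$
$C{\left(F \right)} = -2 + F$ ($C{\left(F \right)} = \left(-2\right) 1 + F = -2 + F$)
$\frac{-1565 - 1066}{d{\left(-45 \right)} + C{\left(-11 \right)}} = \frac{-1565 - 1066}{4 - 13} = - \frac{2631}{4 - 13} = - \frac{2631}{-9} = \left(-2631\right) \left(- \frac{1}{9}\right) = \frac{877}{3}$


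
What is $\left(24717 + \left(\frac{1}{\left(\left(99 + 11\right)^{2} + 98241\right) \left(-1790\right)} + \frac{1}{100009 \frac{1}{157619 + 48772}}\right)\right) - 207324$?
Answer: $- \frac{515280259332039727}{2821830941930} \approx -1.8261 \cdot 10^{5}$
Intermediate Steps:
$\left(24717 + \left(\frac{1}{\left(\left(99 + 11\right)^{2} + 98241\right) \left(-1790\right)} + \frac{1}{100009 \frac{1}{157619 + 48772}}\right)\right) - 207324 = \left(24717 + \left(\frac{1}{110^{2} + 98241} \left(- \frac{1}{1790}\right) + \frac{1}{100009 \cdot \frac{1}{206391}}\right)\right) - 207324 = \left(24717 + \left(\frac{1}{12100 + 98241} \left(- \frac{1}{1790}\right) + \frac{\frac{1}{\frac{1}{206391}}}{100009}\right)\right) - 207324 = \left(24717 + \left(\frac{1}{110341} \left(- \frac{1}{1790}\right) + \frac{1}{100009} \cdot 206391\right)\right) - 207324 = \left(24717 + \left(\frac{1}{110341} \left(- \frac{1}{1790}\right) + \frac{206391}{100009}\right)\right) - 207324 = \left(24717 + \left(- \frac{1}{197510390} + \frac{206391}{100009}\right)\right) - 207324 = \left(24717 + \frac{5823480971783}{2821830941930}\right) - 207324 = \frac{69753018872655593}{2821830941930} - 207324 = - \frac{515280259332039727}{2821830941930}$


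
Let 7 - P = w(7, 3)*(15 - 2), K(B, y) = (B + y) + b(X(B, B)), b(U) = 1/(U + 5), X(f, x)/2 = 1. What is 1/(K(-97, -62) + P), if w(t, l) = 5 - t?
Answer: -7/881 ≈ -0.0079455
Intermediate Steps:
X(f, x) = 2 (X(f, x) = 2*1 = 2)
b(U) = 1/(5 + U)
K(B, y) = ⅐ + B + y (K(B, y) = (B + y) + 1/(5 + 2) = (B + y) + 1/7 = (B + y) + ⅐ = ⅐ + B + y)
P = 33 (P = 7 - (5 - 1*7)*(15 - 2) = 7 - (5 - 7)*13 = 7 - (-2)*13 = 7 - 1*(-26) = 7 + 26 = 33)
1/(K(-97, -62) + P) = 1/((⅐ - 97 - 62) + 33) = 1/(-1112/7 + 33) = 1/(-881/7) = -7/881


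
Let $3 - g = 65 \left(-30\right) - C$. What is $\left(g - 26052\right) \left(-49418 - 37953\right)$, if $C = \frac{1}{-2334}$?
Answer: $\frac{4914362490857}{2334} \approx 2.1056 \cdot 10^{9}$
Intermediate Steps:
$C = - \frac{1}{2334} \approx -0.00042845$
$g = \frac{4558301}{2334}$ ($g = 3 - \left(65 \left(-30\right) - - \frac{1}{2334}\right) = 3 - \left(-1950 + \frac{1}{2334}\right) = 3 - - \frac{4551299}{2334} = 3 + \frac{4551299}{2334} = \frac{4558301}{2334} \approx 1953.0$)
$\left(g - 26052\right) \left(-49418 - 37953\right) = \left(\frac{4558301}{2334} - 26052\right) \left(-49418 - 37953\right) = \left(- \frac{56247067}{2334}\right) \left(-87371\right) = \frac{4914362490857}{2334}$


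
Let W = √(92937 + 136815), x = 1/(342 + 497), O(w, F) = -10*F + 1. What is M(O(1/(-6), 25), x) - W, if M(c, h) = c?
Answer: -249 - 6*√6382 ≈ -728.32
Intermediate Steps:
O(w, F) = 1 - 10*F
x = 1/839 ≈ 0.0011919
W = 6*√6382 (W = √229752 = 6*√6382 ≈ 479.32)
M(O(1/(-6), 25), x) - W = (1 - 10*25) - 6*√6382 = (1 - 250) - 6*√6382 = -249 - 6*√6382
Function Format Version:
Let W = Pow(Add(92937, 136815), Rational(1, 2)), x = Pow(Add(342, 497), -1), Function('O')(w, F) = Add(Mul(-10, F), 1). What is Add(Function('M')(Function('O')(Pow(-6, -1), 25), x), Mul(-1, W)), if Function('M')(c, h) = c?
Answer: Add(-249, Mul(-6, Pow(6382, Rational(1, 2)))) ≈ -728.32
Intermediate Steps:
Function('O')(w, F) = Add(1, Mul(-10, F))
x = Rational(1, 839) (x = Pow(839, -1) = Rational(1, 839) ≈ 0.0011919)
W = Mul(6, Pow(6382, Rational(1, 2))) (W = Pow(229752, Rational(1, 2)) = Mul(6, Pow(6382, Rational(1, 2))) ≈ 479.32)
Add(Function('M')(Function('O')(Pow(-6, -1), 25), x), Mul(-1, W)) = Add(Add(1, Mul(-10, 25)), Mul(-1, Mul(6, Pow(6382, Rational(1, 2))))) = Add(Add(1, -250), Mul(-6, Pow(6382, Rational(1, 2)))) = Add(-249, Mul(-6, Pow(6382, Rational(1, 2))))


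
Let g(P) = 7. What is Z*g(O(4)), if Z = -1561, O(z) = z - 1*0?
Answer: -10927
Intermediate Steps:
O(z) = z (O(z) = z + 0 = z)
Z*g(O(4)) = -1561*7 = -10927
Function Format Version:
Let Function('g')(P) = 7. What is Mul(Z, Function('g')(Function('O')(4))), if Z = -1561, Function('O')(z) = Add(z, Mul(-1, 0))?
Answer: -10927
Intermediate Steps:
Function('O')(z) = z (Function('O')(z) = Add(z, 0) = z)
Mul(Z, Function('g')(Function('O')(4))) = Mul(-1561, 7) = -10927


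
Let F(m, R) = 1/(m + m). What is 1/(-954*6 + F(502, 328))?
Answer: -1004/5746895 ≈ -0.00017470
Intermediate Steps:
F(m, R) = 1/(2*m)
1/(-954*6 + F(502, 328)) = 1/(-954*6 + (½)/502) = 1/(-5724 + (½)*(1/502)) = 1/(-5724 + 1/1004) = 1/(-5746895/1004) = -1004/5746895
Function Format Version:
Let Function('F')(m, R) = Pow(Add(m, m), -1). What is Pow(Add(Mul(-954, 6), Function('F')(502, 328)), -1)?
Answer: Rational(-1004, 5746895) ≈ -0.00017470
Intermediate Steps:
Function('F')(m, R) = Mul(Rational(1, 2), Pow(m, -1)) (Function('F')(m, R) = Pow(Mul(2, m), -1) = Mul(Rational(1, 2), Pow(m, -1)))
Pow(Add(Mul(-954, 6), Function('F')(502, 328)), -1) = Pow(Add(Mul(-954, 6), Mul(Rational(1, 2), Pow(502, -1))), -1) = Pow(Add(-5724, Mul(Rational(1, 2), Rational(1, 502))), -1) = Pow(Add(-5724, Rational(1, 1004)), -1) = Pow(Rational(-5746895, 1004), -1) = Rational(-1004, 5746895)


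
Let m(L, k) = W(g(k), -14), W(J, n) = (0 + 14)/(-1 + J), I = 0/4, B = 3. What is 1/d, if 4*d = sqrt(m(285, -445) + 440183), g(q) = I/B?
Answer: 4*sqrt(440169)/440169 ≈ 0.0060291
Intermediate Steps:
I = 0 (I = 0*(1/4) = 0)
g(q) = 0 (g(q) = 0/3 = 0*(1/3) = 0)
W(J, n) = 14/(-1 + J)
m(L, k) = -14 (m(L, k) = 14/(-1 + 0) = 14/(-1) = 14*(-1) = -14)
d = sqrt(440169)/4 (d = sqrt(-14 + 440183)/4 = sqrt(440169)/4 ≈ 165.86)
1/d = 1/(sqrt(440169)/4) = 4*sqrt(440169)/440169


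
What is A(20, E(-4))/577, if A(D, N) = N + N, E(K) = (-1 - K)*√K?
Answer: 12*I/577 ≈ 0.020797*I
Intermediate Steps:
E(K) = √K*(-1 - K)
A(D, N) = 2*N
A(20, E(-4))/577 = (2*(√(-4)*(-1 - 1*(-4))))/577 = (2*((2*I)*(-1 + 4)))*(1/577) = (2*((2*I)*3))*(1/577) = (2*(6*I))*(1/577) = (12*I)*(1/577) = 12*I/577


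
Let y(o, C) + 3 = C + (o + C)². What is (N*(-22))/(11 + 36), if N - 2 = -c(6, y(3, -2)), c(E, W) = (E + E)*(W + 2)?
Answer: -572/47 ≈ -12.170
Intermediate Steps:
y(o, C) = -3 + C + (C + o)² (y(o, C) = -3 + (C + (o + C)²) = -3 + (C + (C + o)²) = -3 + C + (C + o)²)
c(E, W) = 2*E*(2 + W) (c(E, W) = (2*E)*(2 + W) = 2*E*(2 + W))
N = 26 (N = 2 - 2*6*(2 + (-3 - 2 + (-2 + 3)²)) = 2 - 2*6*(2 + (-3 - 2 + 1²)) = 2 - 2*6*(2 + (-3 - 2 + 1)) = 2 - 2*6*(2 - 4) = 2 - 2*6*(-2) = 2 - 1*(-24) = 2 + 24 = 26)
(N*(-22))/(11 + 36) = (26*(-22))/(11 + 36) = -572/47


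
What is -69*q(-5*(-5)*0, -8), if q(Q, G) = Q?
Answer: 0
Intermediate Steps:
-69*q(-5*(-5)*0, -8) = -69*(-5*(-5))*0 = -1725*0 = -69*0 = 0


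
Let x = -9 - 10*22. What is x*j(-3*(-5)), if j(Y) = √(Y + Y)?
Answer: -229*√30 ≈ -1254.3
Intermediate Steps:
j(Y) = √2*√Y (j(Y) = √(2*Y) = √2*√Y)
x = -229 (x = -9 - 220 = -229)
x*j(-3*(-5)) = -229*√2*√(-3*(-5)) = -229*√2*√15 = -229*√30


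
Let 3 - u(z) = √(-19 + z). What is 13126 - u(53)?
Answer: 13123 + √34 ≈ 13129.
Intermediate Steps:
u(z) = 3 - √(-19 + z)
13126 - u(53) = 13126 - (3 - √(-19 + 53)) = 13126 - (3 - √34) = 13126 + (-3 + √34) = 13123 + √34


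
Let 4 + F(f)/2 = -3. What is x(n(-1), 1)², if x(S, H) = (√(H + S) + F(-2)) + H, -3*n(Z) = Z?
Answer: 511/3 - 52*√3/3 ≈ 140.31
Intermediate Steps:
n(Z) = -Z/3
F(f) = -14 (F(f) = -8 + 2*(-3) = -8 - 6 = -14)
x(S, H) = -14 + H + √(H + S) (x(S, H) = (√(H + S) - 14) + H = (-14 + √(H + S)) + H = -14 + H + √(H + S))
x(n(-1), 1)² = (-14 + 1 + √(1 - ⅓*(-1)))² = (-14 + 1 + √(1 + ⅓))² = (-14 + 1 + √(4/3))² = (-14 + 1 + 2*√3/3)² = (-13 + 2*√3/3)²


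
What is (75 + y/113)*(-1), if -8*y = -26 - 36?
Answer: -33931/452 ≈ -75.069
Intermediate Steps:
y = 31/4 (y = -(-26 - 36)/8 = -⅛*(-62) = 31/4 ≈ 7.7500)
(75 + y/113)*(-1) = (75 + (31/4)/113)*(-1) = (75 + (31/4)*(1/113))*(-1) = (75 + 31/452)*(-1) = (33931/452)*(-1) = -33931/452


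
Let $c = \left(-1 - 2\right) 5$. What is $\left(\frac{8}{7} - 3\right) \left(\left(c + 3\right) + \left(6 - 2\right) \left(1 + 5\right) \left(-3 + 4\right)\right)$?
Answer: $- \frac{156}{7} \approx -22.286$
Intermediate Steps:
$c = -15$ ($c = \left(-3\right) 5 = -15$)
$\left(\frac{8}{7} - 3\right) \left(\left(c + 3\right) + \left(6 - 2\right) \left(1 + 5\right) \left(-3 + 4\right)\right) = \left(\frac{8}{7} - 3\right) \left(\left(-15 + 3\right) + \left(6 - 2\right) \left(1 + 5\right) \left(-3 + 4\right)\right) = \left(8 \cdot \frac{1}{7} - 3\right) \left(-12 + 4 \cdot 6 \cdot 1\right) = \left(\frac{8}{7} - 3\right) \left(-12 + 24 \cdot 1\right) = - \frac{13 \left(-12 + 24\right)}{7} = \left(- \frac{13}{7}\right) 12 = - \frac{156}{7}$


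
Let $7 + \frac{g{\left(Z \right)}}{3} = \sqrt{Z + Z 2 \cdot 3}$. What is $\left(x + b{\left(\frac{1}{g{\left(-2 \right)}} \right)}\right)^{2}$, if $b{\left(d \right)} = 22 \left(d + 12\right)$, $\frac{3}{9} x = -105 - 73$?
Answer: $\frac{8 \left(1152630 \sqrt{14} + 2901683 i\right)}{63 \left(2 \sqrt{14} + 5 i\right)} \approx 73341.0 + 235.9 i$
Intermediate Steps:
$x = -534$ ($x = 3 \left(-105 - 73\right) = 3 \left(-178\right) = -534$)
$g{\left(Z \right)} = -21 + 3 \sqrt{7} \sqrt{Z}$ ($g{\left(Z \right)} = -21 + 3 \sqrt{Z + Z 2 \cdot 3} = -21 + 3 \sqrt{Z + 2 Z 3} = -21 + 3 \sqrt{Z + 6 Z} = -21 + 3 \sqrt{7 Z} = -21 + 3 \sqrt{7} \sqrt{Z}$)
$b{\left(d \right)} = 264 + 22 d$ ($b{\left(d \right)} = 22 \left(12 + d\right) = 264 + 22 d$)
$\left(x + b{\left(\frac{1}{g{\left(-2 \right)}} \right)}\right)^{2} = \left(-534 + \left(264 + \frac{22}{-21 + 3 \sqrt{7} \sqrt{-2}}\right)\right)^{2} = \left(-534 + \left(264 + \frac{22}{-21 + 3 \sqrt{7} i \sqrt{2}}\right)\right)^{2} = \left(-534 + \left(264 + \frac{22}{-21 + 3 i \sqrt{14}}\right)\right)^{2} = \left(-270 + \frac{22}{-21 + 3 i \sqrt{14}}\right)^{2}$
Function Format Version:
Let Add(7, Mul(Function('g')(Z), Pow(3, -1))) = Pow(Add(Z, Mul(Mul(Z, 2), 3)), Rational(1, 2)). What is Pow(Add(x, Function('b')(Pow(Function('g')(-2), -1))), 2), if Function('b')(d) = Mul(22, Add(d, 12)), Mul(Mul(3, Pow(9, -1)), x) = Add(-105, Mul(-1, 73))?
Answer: Mul(Rational(8, 63), Pow(Add(Mul(2, Pow(14, Rational(1, 2))), Mul(5, I)), -1), Add(Mul(1152630, Pow(14, Rational(1, 2))), Mul(2901683, I))) ≈ Add(73341., Mul(235.90, I))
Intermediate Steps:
x = -534 (x = Mul(3, Add(-105, Mul(-1, 73))) = Mul(3, Add(-105, -73)) = Mul(3, -178) = -534)
Function('g')(Z) = Add(-21, Mul(3, Pow(7, Rational(1, 2)), Pow(Z, Rational(1, 2)))) (Function('g')(Z) = Add(-21, Mul(3, Pow(Add(Z, Mul(Mul(Z, 2), 3)), Rational(1, 2)))) = Add(-21, Mul(3, Pow(Add(Z, Mul(Mul(2, Z), 3)), Rational(1, 2)))) = Add(-21, Mul(3, Pow(Add(Z, Mul(6, Z)), Rational(1, 2)))) = Add(-21, Mul(3, Pow(Mul(7, Z), Rational(1, 2)))) = Add(-21, Mul(3, Mul(Pow(7, Rational(1, 2)), Pow(Z, Rational(1, 2))))) = Add(-21, Mul(3, Pow(7, Rational(1, 2)), Pow(Z, Rational(1, 2)))))
Function('b')(d) = Add(264, Mul(22, d)) (Function('b')(d) = Mul(22, Add(12, d)) = Add(264, Mul(22, d)))
Pow(Add(x, Function('b')(Pow(Function('g')(-2), -1))), 2) = Pow(Add(-534, Add(264, Mul(22, Pow(Add(-21, Mul(3, Pow(7, Rational(1, 2)), Pow(-2, Rational(1, 2)))), -1)))), 2) = Pow(Add(-534, Add(264, Mul(22, Pow(Add(-21, Mul(3, Pow(7, Rational(1, 2)), Mul(I, Pow(2, Rational(1, 2))))), -1)))), 2) = Pow(Add(-534, Add(264, Mul(22, Pow(Add(-21, Mul(3, I, Pow(14, Rational(1, 2)))), -1)))), 2) = Pow(Add(-270, Mul(22, Pow(Add(-21, Mul(3, I, Pow(14, Rational(1, 2)))), -1))), 2)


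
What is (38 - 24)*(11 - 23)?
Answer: -168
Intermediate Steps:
(38 - 24)*(11 - 23) = 14*(-12) = -168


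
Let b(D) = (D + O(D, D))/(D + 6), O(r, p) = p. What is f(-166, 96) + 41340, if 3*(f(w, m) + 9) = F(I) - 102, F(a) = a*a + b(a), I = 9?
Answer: 206622/5 ≈ 41324.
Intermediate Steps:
b(D) = 2*D/(6 + D) (b(D) = (D + D)/(D + 6) = (2*D)/(6 + D) = 2*D/(6 + D))
F(a) = a² + 2*a/(6 + a) (F(a) = a*a + 2*a/(6 + a) = a² + 2*a/(6 + a))
f(w, m) = -78/5 (f(w, m) = -9 + (9*(2 + 9*(6 + 9))/(6 + 9) - 102)/3 = -9 + (9*(2 + 9*15)/15 - 102)/3 = -9 + (9*(1/15)*(2 + 135) - 102)/3 = -9 + (9*(1/15)*137 - 102)/3 = -9 + (411/5 - 102)/3 = -9 + (⅓)*(-99/5) = -9 - 33/5 = -78/5)
f(-166, 96) + 41340 = -78/5 + 41340 = 206622/5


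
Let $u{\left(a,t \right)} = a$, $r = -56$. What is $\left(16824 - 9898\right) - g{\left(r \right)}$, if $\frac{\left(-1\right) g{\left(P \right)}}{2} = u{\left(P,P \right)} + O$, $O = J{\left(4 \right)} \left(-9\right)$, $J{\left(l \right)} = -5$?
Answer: $6904$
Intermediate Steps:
$O = 45$ ($O = \left(-5\right) \left(-9\right) = 45$)
$g{\left(P \right)} = -90 - 2 P$ ($g{\left(P \right)} = - 2 \left(P + 45\right) = - 2 \left(45 + P\right) = -90 - 2 P$)
$\left(16824 - 9898\right) - g{\left(r \right)} = \left(16824 - 9898\right) - \left(-90 - -112\right) = \left(16824 - 9898\right) - \left(-90 + 112\right) = 6926 - 22 = 6904$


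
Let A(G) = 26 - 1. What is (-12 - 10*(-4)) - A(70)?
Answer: 3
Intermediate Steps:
A(G) = 25
(-12 - 10*(-4)) - A(70) = (-12 - 10*(-4)) - 1*25 = (-12 + 40) - 25 = 28 - 25 = 3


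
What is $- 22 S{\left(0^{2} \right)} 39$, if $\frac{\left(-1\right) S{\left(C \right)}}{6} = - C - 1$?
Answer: $-5148$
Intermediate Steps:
$S{\left(C \right)} = 6 + 6 C$ ($S{\left(C \right)} = - 6 \left(- C - 1\right) = - 6 \left(-1 - C\right) = 6 + 6 C$)
$- 22 S{\left(0^{2} \right)} 39 = - 22 \left(6 + 6 \cdot 0^{2}\right) 39 = - 22 \left(6 + 6 \cdot 0\right) 39 = - 22 \left(6 + 0\right) 39 = \left(-22\right) 6 \cdot 39 = \left(-132\right) 39 = -5148$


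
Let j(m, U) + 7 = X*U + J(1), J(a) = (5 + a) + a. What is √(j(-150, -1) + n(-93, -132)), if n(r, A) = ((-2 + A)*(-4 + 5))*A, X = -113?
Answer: √17801 ≈ 133.42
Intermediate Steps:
J(a) = 5 + 2*a
j(m, U) = -113*U (j(m, U) = -7 + (-113*U + (5 + 2*1)) = -7 + (-113*U + (5 + 2)) = -7 + (-113*U + 7) = -7 + (7 - 113*U) = -113*U)
n(r, A) = A*(-2 + A) (n(r, A) = ((-2 + A)*1)*A = (-2 + A)*A = A*(-2 + A))
√(j(-150, -1) + n(-93, -132)) = √(-113*(-1) - 132*(-2 - 132)) = √(113 - 132*(-134)) = √(113 + 17688) = √17801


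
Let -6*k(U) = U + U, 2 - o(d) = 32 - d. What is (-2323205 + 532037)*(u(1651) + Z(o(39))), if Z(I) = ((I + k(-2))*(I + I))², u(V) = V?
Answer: -57186620736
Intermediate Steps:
o(d) = -30 + d (o(d) = 2 - (32 - d) = 2 + (-32 + d) = -30 + d)
k(U) = -U/3 (k(U) = -(U + U)/6 = -U/3)
Z(I) = 4*I²*(⅔ + I)² (Z(I) = ((I - ⅓*(-2))*(I + I))² = ((I + ⅔)*(2*I))² = ((⅔ + I)*(2*I))² = (2*I*(⅔ + I))² = 4*I²*(⅔ + I)²)
(-2323205 + 532037)*(u(1651) + Z(o(39))) = (-2323205 + 532037)*(1651 + 4*(-30 + 39)²*(2 + 3*(-30 + 39))²/9) = -1791168*(1651 + (4/9)*9²*(2 + 3*9)²) = -1791168*(1651 + (4/9)*81*(2 + 27)²) = -1791168*(1651 + (4/9)*81*29²) = -1791168*(1651 + (4/9)*81*841) = -1791168*(1651 + 30276) = -1791168*31927 = -57186620736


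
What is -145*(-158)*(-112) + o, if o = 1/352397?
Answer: -904222510239/352397 ≈ -2.5659e+6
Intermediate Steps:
o = 1/352397 ≈ 2.8377e-6
-145*(-158)*(-112) + o = -145*(-158)*(-112) + 1/352397 = 22910*(-112) + 1/352397 = -2565920 + 1/352397 = -904222510239/352397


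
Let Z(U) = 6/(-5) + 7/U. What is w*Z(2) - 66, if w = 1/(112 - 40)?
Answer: -47497/720 ≈ -65.968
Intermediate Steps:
Z(U) = -6/5 + 7/U (Z(U) = 6*(-⅕) + 7/U = -6/5 + 7/U)
w = 1/72 ≈ 0.013889
w*Z(2) - 66 = (-6/5 + 7/2)/72 - 66 = (1/72)*(23/10) - 66 = 23/720 - 66 = -47497/720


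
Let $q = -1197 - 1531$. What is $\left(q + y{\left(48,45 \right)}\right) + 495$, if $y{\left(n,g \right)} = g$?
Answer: $-2188$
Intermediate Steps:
$q = -2728$ ($q = -1197 - 1531 = -2728$)
$\left(q + y{\left(48,45 \right)}\right) + 495 = \left(-2728 + 45\right) + 495 = -2683 + 495 = -2188$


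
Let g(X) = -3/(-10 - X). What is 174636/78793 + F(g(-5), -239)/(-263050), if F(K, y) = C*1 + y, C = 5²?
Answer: 2088857341/942113575 ≈ 2.2172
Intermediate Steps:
C = 25
F(K, y) = 25 + y (F(K, y) = 25*1 + y = 25 + y)
174636/78793 + F(g(-5), -239)/(-263050) = 174636/78793 + (25 - 239)/(-263050) = 174636*(1/78793) - 214*(-1/263050) = 15876/7163 + 107/131525 = 2088857341/942113575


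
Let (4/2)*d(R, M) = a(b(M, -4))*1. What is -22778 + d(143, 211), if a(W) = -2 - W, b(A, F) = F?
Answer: -22777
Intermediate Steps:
d(R, M) = 1 (d(R, M) = ((-2 - 1*(-4))*1)/2 = ((-2 + 4)*1)/2 = (2*1)/2 = (½)*2 = 1)
-22778 + d(143, 211) = -22778 + 1 = -22777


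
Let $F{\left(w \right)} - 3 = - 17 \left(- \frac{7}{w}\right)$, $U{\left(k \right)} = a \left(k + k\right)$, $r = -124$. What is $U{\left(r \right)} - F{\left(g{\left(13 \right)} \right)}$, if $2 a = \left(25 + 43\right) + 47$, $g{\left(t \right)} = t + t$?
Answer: $- \frac{370957}{26} \approx -14268.0$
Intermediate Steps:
$g{\left(t \right)} = 2 t$
$a = \frac{115}{2}$ ($a = \frac{\left(25 + 43\right) + 47}{2} = \frac{68 + 47}{2} = \frac{1}{2} \cdot 115 = \frac{115}{2} \approx 57.5$)
$U{\left(k \right)} = 115 k$ ($U{\left(k \right)} = \frac{115 \left(k + k\right)}{2} = \frac{115 \cdot 2 k}{2} = 115 k$)
$F{\left(w \right)} = 3 + \frac{119}{w}$ ($F{\left(w \right)} = 3 - 17 \left(- \frac{7}{w}\right) = 3 + \frac{119}{w}$)
$U{\left(r \right)} - F{\left(g{\left(13 \right)} \right)} = 115 \left(-124\right) - \left(3 + \frac{119}{2 \cdot 13}\right) = -14260 - \left(3 + \frac{119}{26}\right) = -14260 - \frac{197}{26} = - \frac{370957}{26}$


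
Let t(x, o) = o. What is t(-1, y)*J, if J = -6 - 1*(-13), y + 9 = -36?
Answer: -315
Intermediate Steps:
y = -45 (y = -9 - 36 = -45)
J = 7 (J = -6 + 13 = 7)
t(-1, y)*J = -45*7 = -315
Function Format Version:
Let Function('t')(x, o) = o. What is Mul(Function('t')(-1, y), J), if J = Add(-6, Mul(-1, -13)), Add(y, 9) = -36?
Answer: -315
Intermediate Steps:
y = -45 (y = Add(-9, -36) = -45)
J = 7 (J = Add(-6, 13) = 7)
Mul(Function('t')(-1, y), J) = Mul(-45, 7) = -315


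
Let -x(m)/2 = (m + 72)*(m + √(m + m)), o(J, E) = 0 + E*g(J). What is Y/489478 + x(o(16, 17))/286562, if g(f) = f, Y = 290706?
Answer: -2073415559/35066448659 - 1376*√34/143281 ≈ -0.11513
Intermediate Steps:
o(J, E) = E*J (o(J, E) = 0 + E*J = E*J)
x(m) = -2*(72 + m)*(m + √2*√m) (x(m) = -2*(m + 72)*(m + √(m + m)) = -2*(72 + m)*(m + √(2*m)) = -2*(72 + m)*(m + √2*√m))
Y/489478 + x(o(16, 17))/286562 = 290706/489478 + (-2448*16 - 2*(17*16)² - 144*√2*√(17*16) - 2*√2*(17*16)^(3/2))/286562 = 290706*(1/489478) + (-144*272 - 2*272² - 144*√2*√272 - 2*√2*272^(3/2))*(1/286562) = 145353/244739 + (-39168 - 2*73984 - 144*√2*4*√17 - 2*√2*1088*√17)*(1/286562) = 145353/244739 + (-39168 - 147968 - 576*√34 - 2176*√34)*(1/286562) = 145353/244739 + (-187136 - 2752*√34)*(1/286562) = 145353/244739 + (-93568/143281 - 1376*√34/143281) = -2073415559/35066448659 - 1376*√34/143281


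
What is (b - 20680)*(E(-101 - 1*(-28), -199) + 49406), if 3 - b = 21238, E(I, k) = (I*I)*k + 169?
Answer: 42371705840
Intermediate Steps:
E(I, k) = 169 + k*I² (E(I, k) = I²*k + 169 = k*I² + 169 = 169 + k*I²)
b = -21235 (b = 3 - 1*21238 = 3 - 21238 = -21235)
(b - 20680)*(E(-101 - 1*(-28), -199) + 49406) = (-21235 - 20680)*((169 - 199*(-101 - 1*(-28))²) + 49406) = -41915*((169 - 199*(-101 + 28)²) + 49406) = -41915*((169 - 199*(-73)²) + 49406) = -41915*((169 - 199*5329) + 49406) = -41915*((169 - 1060471) + 49406) = -41915*(-1060302 + 49406) = -41915*(-1010896) = 42371705840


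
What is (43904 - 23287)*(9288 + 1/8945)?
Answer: 1712884296337/8945 ≈ 1.9149e+8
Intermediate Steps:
(43904 - 23287)*(9288 + 1/8945) = 20617*(9288 + 1/8945) = 20617*(83081161/8945) = 1712884296337/8945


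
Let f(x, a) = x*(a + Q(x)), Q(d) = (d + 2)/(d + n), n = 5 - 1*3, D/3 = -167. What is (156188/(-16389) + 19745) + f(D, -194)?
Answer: 1908146194/16389 ≈ 1.1643e+5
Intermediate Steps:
D = -501 (D = 3*(-167) = -501)
n = 2 (n = 5 - 3 = 2)
Q(d) = 1 (Q(d) = (d + 2)/(d + 2) = (2 + d)/(2 + d) = 1)
f(x, a) = x*(1 + a) (f(x, a) = x*(a + 1) = x*(1 + a))
(156188/(-16389) + 19745) + f(D, -194) = (156188/(-16389) + 19745) - 501*(1 - 194) = (156188*(-1/16389) + 19745) - 501*(-193) = (-156188/16389 + 19745) + 96693 = 323444617/16389 + 96693 = 1908146194/16389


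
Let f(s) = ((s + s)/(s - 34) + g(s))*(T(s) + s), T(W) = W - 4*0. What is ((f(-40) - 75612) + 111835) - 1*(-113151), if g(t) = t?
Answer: 5642038/37 ≈ 1.5249e+5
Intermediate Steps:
T(W) = W (T(W) = W + 0 = W)
f(s) = 2*s*(s + 2*s/(-34 + s)) (f(s) = ((s + s)/(s - 34) + s)*(s + s) = ((2*s)/(-34 + s) + s)*(2*s) = (2*s/(-34 + s) + s)*(2*s) = (s + 2*s/(-34 + s))*(2*s) = 2*s*(s + 2*s/(-34 + s)))
((f(-40) - 75612) + 111835) - 1*(-113151) = ((2*(-40)**2*(-32 - 40)/(-34 - 40) - 75612) + 111835) - 1*(-113151) = ((2*1600*(-72)/(-74) - 75612) + 111835) + 113151 = ((2*1600*(-1/74)*(-72) - 75612) + 111835) + 113151 = ((115200/37 - 75612) + 111835) + 113151 = (-2682444/37 + 111835) + 113151 = 1455451/37 + 113151 = 5642038/37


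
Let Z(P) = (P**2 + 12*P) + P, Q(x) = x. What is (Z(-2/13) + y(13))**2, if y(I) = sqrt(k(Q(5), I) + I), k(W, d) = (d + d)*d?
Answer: 10136467/28561 - 2004*sqrt(39)/169 ≈ 280.85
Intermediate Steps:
k(W, d) = 2*d**2 (k(W, d) = (2*d)*d = 2*d**2)
Z(P) = P**2 + 13*P
y(I) = sqrt(I + 2*I**2) (y(I) = sqrt(2*I**2 + I) = sqrt(I + 2*I**2))
(Z(-2/13) + y(13))**2 = ((-2/13)*(13 - 2/13) + sqrt(13*(1 + 2*13)))**2 = ((-2*1/13)*(13 - 2*1/13) + sqrt(13*(1 + 26)))**2 = (-2*(13 - 2/13)/13 + sqrt(13*27))**2 = (-2/13*167/13 + sqrt(351))**2 = (-334/169 + 3*sqrt(39))**2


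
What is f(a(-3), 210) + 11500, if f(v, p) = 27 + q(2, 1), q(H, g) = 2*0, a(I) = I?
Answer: 11527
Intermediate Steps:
q(H, g) = 0
f(v, p) = 27 (f(v, p) = 27 + 0 = 27)
f(a(-3), 210) + 11500 = 27 + 11500 = 11527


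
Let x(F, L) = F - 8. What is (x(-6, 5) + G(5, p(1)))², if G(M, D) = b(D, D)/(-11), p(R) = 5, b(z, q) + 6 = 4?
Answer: 23104/121 ≈ 190.94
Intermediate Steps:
x(F, L) = -8 + F
b(z, q) = -2 (b(z, q) = -6 + 4 = -2)
G(M, D) = 2/11 (G(M, D) = -2/(-11) = -2*(-1/11) = 2/11)
(x(-6, 5) + G(5, p(1)))² = ((-8 - 6) + 2/11)² = (-14 + 2/11)² = (-152/11)² = 23104/121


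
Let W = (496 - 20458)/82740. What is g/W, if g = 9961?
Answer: -137362190/3327 ≈ -41287.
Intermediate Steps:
W = -3327/13790 (W = -19962*1/82740 = -3327/13790 ≈ -0.24126)
g/W = 9961/(-3327/13790) = 9961*(-13790/3327) = -137362190/3327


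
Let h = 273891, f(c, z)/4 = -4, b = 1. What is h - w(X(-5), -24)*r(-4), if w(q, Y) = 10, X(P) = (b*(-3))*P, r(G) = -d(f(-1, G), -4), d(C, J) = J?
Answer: 273851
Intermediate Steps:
f(c, z) = -16 (f(c, z) = 4*(-4) = -16)
r(G) = 4 (r(G) = -1*(-4) = 4)
X(P) = -3*P (X(P) = (1*(-3))*P = -3*P)
h - w(X(-5), -24)*r(-4) = 273891 - 10*4 = 273891 - 1*40 = 273891 - 40 = 273851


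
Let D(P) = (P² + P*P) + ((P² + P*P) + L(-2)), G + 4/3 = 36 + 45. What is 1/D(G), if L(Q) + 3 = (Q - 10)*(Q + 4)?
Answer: 9/228241 ≈ 3.9432e-5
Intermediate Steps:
L(Q) = -3 + (-10 + Q)*(4 + Q) (L(Q) = -3 + (Q - 10)*(Q + 4) = -3 + (-10 + Q)*(4 + Q))
G = 239/3 (G = -4/3 + (36 + 45) = -4/3 + 81 = 239/3 ≈ 79.667)
D(P) = -27 + 4*P² (D(P) = (P² + P*P) + ((P² + P*P) + (-43 + (-2)² - 6*(-2))) = (P² + P²) + ((P² + P²) + (-43 + 4 + 12)) = 2*P² + (2*P² - 27) = 2*P² + (-27 + 2*P²) = -27 + 4*P²)
1/D(G) = 1/(-27 + 4*(239/3)²) = 1/(-27 + 4*(57121/9)) = 1/(-27 + 228484/9) = 1/(228241/9) = 9/228241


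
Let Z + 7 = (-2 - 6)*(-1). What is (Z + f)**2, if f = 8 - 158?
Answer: 22201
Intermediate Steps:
f = -150
Z = 1 (Z = -7 + (-2 - 6)*(-1) = -7 - 8*(-1) = -7 + 8 = 1)
(Z + f)**2 = (1 - 150)**2 = (-149)**2 = 22201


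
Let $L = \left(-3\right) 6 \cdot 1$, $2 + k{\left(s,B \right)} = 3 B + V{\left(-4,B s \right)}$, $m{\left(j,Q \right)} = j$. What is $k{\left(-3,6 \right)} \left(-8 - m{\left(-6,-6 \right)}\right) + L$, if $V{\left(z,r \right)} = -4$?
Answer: $-42$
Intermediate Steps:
$k{\left(s,B \right)} = -6 + 3 B$ ($k{\left(s,B \right)} = -2 + \left(3 B - 4\right) = -2 + \left(-4 + 3 B\right) = -6 + 3 B$)
$L = -18$ ($L = \left(-18\right) 1 = -18$)
$k{\left(-3,6 \right)} \left(-8 - m{\left(-6,-6 \right)}\right) + L = \left(-6 + 3 \cdot 6\right) \left(-8 - -6\right) - 18 = \left(-6 + 18\right) \left(-8 + 6\right) - 18 = 12 \left(-2\right) - 18 = -24 - 18 = -42$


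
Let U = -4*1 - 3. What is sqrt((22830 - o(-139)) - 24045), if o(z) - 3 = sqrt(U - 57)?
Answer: sqrt(-1218 - 8*I) ≈ 0.1146 - 34.9*I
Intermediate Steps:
U = -7 (U = -4 - 3 = -7)
o(z) = 3 + 8*I (o(z) = 3 + sqrt(-7 - 57) = 3 + sqrt(-64) = 3 + 8*I)
sqrt((22830 - o(-139)) - 24045) = sqrt((22830 - (3 + 8*I)) - 24045) = sqrt((22830 + (-3 - 8*I)) - 24045) = sqrt((22827 - 8*I) - 24045) = sqrt(-1218 - 8*I)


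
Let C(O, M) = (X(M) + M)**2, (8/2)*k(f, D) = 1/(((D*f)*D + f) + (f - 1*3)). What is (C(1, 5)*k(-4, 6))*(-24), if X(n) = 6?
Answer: 726/155 ≈ 4.6839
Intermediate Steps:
k(f, D) = 1/(4*(-3 + 2*f + f*D**2)) (k(f, D) = 1/(4*(((D*f)*D + f) + (f - 1*3))) = 1/(4*((f*D**2 + f) + (f - 3))) = 1/(4*((f + f*D**2) + (-3 + f))) = 1/(4*(-3 + 2*f + f*D**2)))
C(O, M) = (6 + M)**2
(C(1, 5)*k(-4, 6))*(-24) = ((6 + 5)**2*(1/(4*(-3 + 2*(-4) - 4*6**2))))*(-24) = (11**2*(1/(4*(-3 - 8 - 4*36))))*(-24) = (121*(1/(4*(-3 - 8 - 144))))*(-24) = (121*((1/4)/(-155)))*(-24) = (121*((1/4)*(-1/155)))*(-24) = (121*(-1/620))*(-24) = -121/620*(-24) = 726/155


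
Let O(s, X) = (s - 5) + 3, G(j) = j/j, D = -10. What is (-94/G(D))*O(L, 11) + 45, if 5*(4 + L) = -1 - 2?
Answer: 3327/5 ≈ 665.40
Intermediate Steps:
G(j) = 1
L = -23/5 (L = -4 + (-1 - 2)/5 = -4 + (⅕)*(-3) = -4 - ⅗ = -23/5 ≈ -4.6000)
O(s, X) = -2 + s (O(s, X) = (-5 + s) + 3 = -2 + s)
(-94/G(D))*O(L, 11) + 45 = (-94/1)*(-2 - 23/5) + 45 = -94*1*(-33/5) + 45 = -94*(-33/5) + 45 = 3102/5 + 45 = 3327/5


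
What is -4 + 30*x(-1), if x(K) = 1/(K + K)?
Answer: -19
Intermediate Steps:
x(K) = 1/(2*K)
-4 + 30*x(-1) = -4 + 30*((1/2)/(-1)) = -4 + 30*((1/2)*(-1)) = -4 + 30*(-1/2) = -4 - 15 = -19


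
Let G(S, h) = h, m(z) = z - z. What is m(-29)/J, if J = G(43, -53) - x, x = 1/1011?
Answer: 0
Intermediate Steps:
m(z) = 0
x = 1/1011 ≈ 0.00098912
J = -53584/1011 (J = -53 - 1*1/1011 = -53 - 1/1011 = -53584/1011 ≈ -53.001)
m(-29)/J = 0/(-53584/1011) = 0*(-1011/53584) = 0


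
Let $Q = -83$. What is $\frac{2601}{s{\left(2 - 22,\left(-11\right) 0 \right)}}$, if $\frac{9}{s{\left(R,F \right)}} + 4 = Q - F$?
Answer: $-25143$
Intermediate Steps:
$s{\left(R,F \right)} = \frac{9}{-87 - F}$ ($s{\left(R,F \right)} = \frac{9}{-4 - \left(83 + F\right)} = \frac{9}{-87 - F}$)
$\frac{2601}{s{\left(2 - 22,\left(-11\right) 0 \right)}} = \frac{2601}{\left(-9\right) \frac{1}{87 - 0}} = \frac{2601}{\left(-9\right) \frac{1}{87 + 0}} = \frac{2601}{\left(-9\right) \frac{1}{87}} = \frac{2601}{- \frac{3}{29}} = 2601 \left(- \frac{29}{3}\right) = -25143$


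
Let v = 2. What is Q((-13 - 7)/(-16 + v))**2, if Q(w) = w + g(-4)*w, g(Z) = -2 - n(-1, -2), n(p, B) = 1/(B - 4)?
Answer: 625/441 ≈ 1.4172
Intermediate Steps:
n(p, B) = 1/(-4 + B)
g(Z) = -11/6 (g(Z) = -2 - 1/(-4 - 2) = -2 - 1/(-6) = -2 - 1*(-1/6) = -2 + 1/6 = -11/6)
Q(w) = -5*w/6 (Q(w) = w - 11*w/6 = -5*w/6)
Q((-13 - 7)/(-16 + v))**2 = (-5*(-13 - 7)/(6*(-16 + 2)))**2 = (-(-50)/(3*(-14)))**2 = (-(-50)*(-1)/(3*14))**2 = (-5/6*10/7)**2 = (-25/21)**2 = 625/441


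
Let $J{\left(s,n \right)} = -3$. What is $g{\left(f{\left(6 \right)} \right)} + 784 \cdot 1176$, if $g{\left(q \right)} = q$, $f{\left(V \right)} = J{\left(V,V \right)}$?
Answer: $921981$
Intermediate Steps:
$f{\left(V \right)} = -3$
$g{\left(f{\left(6 \right)} \right)} + 784 \cdot 1176 = -3 + 784 \cdot 1176 = -3 + 921984 = 921981$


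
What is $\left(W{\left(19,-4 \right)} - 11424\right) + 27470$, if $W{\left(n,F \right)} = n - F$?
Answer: $16069$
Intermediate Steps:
$\left(W{\left(19,-4 \right)} - 11424\right) + 27470 = \left(\left(19 - -4\right) - 11424\right) + 27470 = \left(\left(19 + 4\right) - 11424\right) + 27470 = \left(23 - 11424\right) + 27470 = -11401 + 27470 = 16069$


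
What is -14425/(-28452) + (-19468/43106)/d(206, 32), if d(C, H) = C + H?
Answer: 36858865091/72973888764 ≈ 0.50510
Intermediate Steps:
-14425/(-28452) + (-19468/43106)/d(206, 32) = -14425/(-28452) + (-19468/43106)/(206 + 32) = -14425*(-1/28452) - 19468*1/43106/238 = 14425/28452 - 9734/21553*1/238 = 14425/28452 - 4867/2564807 = 36858865091/72973888764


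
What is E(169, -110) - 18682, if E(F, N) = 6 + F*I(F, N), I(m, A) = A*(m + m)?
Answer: -6302096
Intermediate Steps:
I(m, A) = 2*A*m (I(m, A) = A*(2*m) = 2*A*m)
E(F, N) = 6 + 2*N*F² (E(F, N) = 6 + F*(2*N*F) = 6 + F*(2*F*N) = 6 + 2*N*F²)
E(169, -110) - 18682 = (6 + 2*(-110)*169²) - 18682 = (6 + 2*(-110)*28561) - 18682 = (6 - 6283420) - 18682 = -6283414 - 18682 = -6302096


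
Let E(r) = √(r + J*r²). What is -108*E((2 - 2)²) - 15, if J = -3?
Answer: -15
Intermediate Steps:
E(r) = √(r - 3*r²)
-108*E((2 - 2)²) - 15 = -108*√((2 - 2)²*(1 - 3*(2 - 2)²)) - 15 = -108*√(0²*(1 - 3*0²)) - 15 = -108*√(0*(1 - 3*0)) - 15 = -108*√(0*(1 + 0)) - 15 = -108*√(0*1) - 15 = -108*√0 - 15 = -108*0 - 15 = 0 - 15 = -15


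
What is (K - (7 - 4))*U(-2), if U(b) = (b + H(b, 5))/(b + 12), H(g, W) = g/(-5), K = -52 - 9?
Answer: 256/25 ≈ 10.240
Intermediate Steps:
K = -61
H(g, W) = -g/5 (H(g, W) = g*(-⅕) = -g/5)
U(b) = 4*b/(5*(12 + b)) (U(b) = (b - b/5)/(b + 12) = (4*b/5)/(12 + b) = 4*b/(5*(12 + b)))
(K - (7 - 4))*U(-2) = (-61 - (7 - 4))*((⅘)*(-2)/(12 - 2)) = (-61 - 1*3)*((⅘)*(-2)/10) = (-61 - 3)*((⅘)*(-2)*(⅒)) = -64*(-4/25) = 256/25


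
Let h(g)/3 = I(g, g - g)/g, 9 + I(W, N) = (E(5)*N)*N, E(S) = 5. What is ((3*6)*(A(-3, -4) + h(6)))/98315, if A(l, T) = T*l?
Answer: 27/19663 ≈ 0.0013731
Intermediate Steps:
I(W, N) = -9 + 5*N² (I(W, N) = -9 + (5*N)*N = -9 + 5*N²)
h(g) = -27/g (h(g) = 3*((-9 + 5*(g - g)²)/g) = 3*((-9 + 5*0²)/g) = 3*((-9 + 5*0)/g) = 3*((-9 + 0)/g) = 3*(-9/g) = -27/g)
((3*6)*(A(-3, -4) + h(6)))/98315 = ((3*6)*(-4*(-3) - 27/6))/98315 = (18*(12 - 27*⅙))*(1/98315) = (18*(12 - 9/2))*(1/98315) = (18*(15/2))*(1/98315) = 135*(1/98315) = 27/19663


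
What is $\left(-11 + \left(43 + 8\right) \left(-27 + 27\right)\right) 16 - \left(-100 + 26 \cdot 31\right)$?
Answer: $-882$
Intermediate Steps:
$\left(-11 + \left(43 + 8\right) \left(-27 + 27\right)\right) 16 - \left(-100 + 26 \cdot 31\right) = \left(-11 + 51 \cdot 0\right) 16 - \left(-100 + 806\right) = \left(-11 + 0\right) 16 - 706 = \left(-11\right) 16 - 706 = -176 - 706 = -882$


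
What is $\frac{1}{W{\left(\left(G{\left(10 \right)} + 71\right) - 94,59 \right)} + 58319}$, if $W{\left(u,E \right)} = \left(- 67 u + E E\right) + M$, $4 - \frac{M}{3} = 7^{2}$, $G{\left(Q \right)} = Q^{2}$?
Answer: $\frac{1}{56506} \approx 1.7697 \cdot 10^{-5}$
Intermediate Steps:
$M = -135$ ($M = 12 - 3 \cdot 7^{2} = 12 - 147 = -135$)
$W{\left(u,E \right)} = -135 + E^{2} - 67 u$ ($W{\left(u,E \right)} = \left(- 67 u + E E\right) - 135 = \left(- 67 u + E^{2}\right) - 135 = \left(E^{2} - 67 u\right) - 135 = -135 + E^{2} - 67 u$)
$\frac{1}{W{\left(\left(G{\left(10 \right)} + 71\right) - 94,59 \right)} + 58319} = \frac{1}{\left(-135 + 59^{2} - 67 \left(\left(10^{2} + 71\right) - 94\right)\right) + 58319} = \frac{1}{\left(-135 + 3481 - 67 \left(\left(100 + 71\right) - 94\right)\right) + 58319} = \frac{1}{\left(-135 + 3481 - 67 \left(171 - 94\right)\right) + 58319} = \frac{1}{\left(-135 + 3481 - 5159\right) + 58319} = \frac{1}{-1813 + 58319} = \frac{1}{56506}$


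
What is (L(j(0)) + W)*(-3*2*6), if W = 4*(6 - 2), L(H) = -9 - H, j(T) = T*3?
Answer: -252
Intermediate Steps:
j(T) = 3*T
W = 16 (W = 4*4 = 16)
(L(j(0)) + W)*(-3*2*6) = ((-9 - 3*0) + 16)*(-3*2*6) = ((-9 - 1*0) + 16)*(-6*6) = ((-9 + 0) + 16)*(-36) = (-9 + 16)*(-36) = 7*(-36) = -252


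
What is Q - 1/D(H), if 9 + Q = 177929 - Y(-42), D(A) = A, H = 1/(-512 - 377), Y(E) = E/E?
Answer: 178808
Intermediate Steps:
Y(E) = 1
H = -1/889 (H = 1/(-889) = -1/889 ≈ -0.0011249)
Q = 177919 (Q = -9 + (177929 - 1*1) = -9 + (177929 - 1) = -9 + 177928 = 177919)
Q - 1/D(H) = 177919 - 1/(-1/889) = 177919 - 1*(-889) = 177919 + 889 = 178808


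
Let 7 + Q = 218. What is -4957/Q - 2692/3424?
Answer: -4385195/180616 ≈ -24.279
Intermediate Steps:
Q = 211 (Q = -7 + 218 = 211)
-4957/Q - 2692/3424 = -4957/211 - 2692/3424 = -4957*1/211 - 2692*1/3424 = -4957/211 - 673/856 = -4385195/180616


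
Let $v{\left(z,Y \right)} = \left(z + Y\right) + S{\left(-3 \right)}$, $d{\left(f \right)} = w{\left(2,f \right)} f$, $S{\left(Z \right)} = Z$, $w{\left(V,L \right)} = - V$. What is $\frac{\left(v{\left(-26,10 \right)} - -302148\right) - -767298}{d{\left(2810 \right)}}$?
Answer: $- \frac{1069427}{5620} \approx -190.29$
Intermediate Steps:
$d{\left(f \right)} = - 2 f$ ($d{\left(f \right)} = \left(-1\right) 2 f = - 2 f$)
$v{\left(z,Y \right)} = -3 + Y + z$ ($v{\left(z,Y \right)} = \left(z + Y\right) - 3 = \left(Y + z\right) - 3 = -3 + Y + z$)
$\frac{\left(v{\left(-26,10 \right)} - -302148\right) - -767298}{d{\left(2810 \right)}} = \frac{\left(\left(-3 + 10 - 26\right) - -302148\right) - -767298}{\left(-2\right) 2810} = \frac{\left(-19 + 302148\right) + 767298}{-5620} = \left(302129 + 767298\right) \left(- \frac{1}{5620}\right) = 1069427 \left(- \frac{1}{5620}\right) = - \frac{1069427}{5620}$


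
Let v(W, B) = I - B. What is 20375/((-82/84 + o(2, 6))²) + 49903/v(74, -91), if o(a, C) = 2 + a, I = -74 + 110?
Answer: 42279181/16129 ≈ 2621.3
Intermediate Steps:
I = 36
v(W, B) = 36 - B
20375/((-82/84 + o(2, 6))²) + 49903/v(74, -91) = 20375/((-82/84 + (2 + 2))²) + 49903/(36 - 1*(-91)) = 20375/((-82*1/84 + 4)²) + 49903/(36 + 91) = 20375/((-41/42 + 4)²) + 49903/127 = 20375/((127/42)²) + 49903*(1/127) = 20375/(16129/1764) + 49903/127 = 20375*(1764/16129) + 49903/127 = 35941500/16129 + 49903/127 = 42279181/16129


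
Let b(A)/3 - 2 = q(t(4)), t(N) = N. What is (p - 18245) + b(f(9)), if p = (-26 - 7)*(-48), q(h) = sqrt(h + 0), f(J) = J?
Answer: -16649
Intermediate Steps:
q(h) = sqrt(h)
b(A) = 12 (b(A) = 6 + 3*sqrt(4) = 6 + 3*2 = 6 + 6 = 12)
p = 1584 (p = -33*(-48) = 1584)
(p - 18245) + b(f(9)) = (1584 - 18245) + 12 = -16661 + 12 = -16649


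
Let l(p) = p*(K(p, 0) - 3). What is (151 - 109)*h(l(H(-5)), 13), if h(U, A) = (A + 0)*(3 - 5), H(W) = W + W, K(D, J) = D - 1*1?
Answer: -1092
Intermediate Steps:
K(D, J) = -1 + D (K(D, J) = D - 1 = -1 + D)
H(W) = 2*W
l(p) = p*(-4 + p) (l(p) = p*((-1 + p) - 3) = p*(-4 + p))
h(U, A) = -2*A (h(U, A) = A*(-2) = -2*A)
(151 - 109)*h(l(H(-5)), 13) = (151 - 109)*(-2*13) = 42*(-26) = -1092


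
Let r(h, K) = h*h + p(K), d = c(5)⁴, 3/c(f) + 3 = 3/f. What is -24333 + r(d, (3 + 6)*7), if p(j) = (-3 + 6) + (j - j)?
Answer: -1594100255/65536 ≈ -24324.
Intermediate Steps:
c(f) = 3/(-3 + 3/f)
d = 625/256 (d = (-1*5/(-1 + 5))⁴ = (-1*5/4)⁴ = (-1*5*¼)⁴ = (-5/4)⁴ = 625/256 ≈ 2.4414)
p(j) = 3 (p(j) = 3 + 0 = 3)
r(h, K) = 3 + h² (r(h, K) = h*h + 3 = h² + 3 = 3 + h²)
-24333 + r(d, (3 + 6)*7) = -24333 + (3 + (625/256)²) = -24333 + (3 + 390625/65536) = -24333 + 587233/65536 = -1594100255/65536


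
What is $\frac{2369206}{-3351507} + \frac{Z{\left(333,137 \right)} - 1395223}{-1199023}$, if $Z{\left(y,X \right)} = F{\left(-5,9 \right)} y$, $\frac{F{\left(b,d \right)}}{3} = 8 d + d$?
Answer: $\frac{1564166570390}{4018533977661} \approx 0.38924$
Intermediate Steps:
$F{\left(b,d \right)} = 27 d$ ($F{\left(b,d \right)} = 3 \left(8 d + d\right) = 3 \cdot 9 d = 27 d$)
$Z{\left(y,X \right)} = 243 y$ ($Z{\left(y,X \right)} = 27 \cdot 9 y = 243 y$)
$\frac{2369206}{-3351507} + \frac{Z{\left(333,137 \right)} - 1395223}{-1199023} = \frac{2369206}{-3351507} + \frac{243 \cdot 333 - 1395223}{-1199023} = 2369206 \left(- \frac{1}{3351507}\right) + \left(80919 - 1395223\right) \left(- \frac{1}{1199023}\right) = - \frac{2369206}{3351507} - - \frac{1314304}{1199023} = - \frac{2369206}{3351507} + \frac{1314304}{1199023} = \frac{1564166570390}{4018533977661}$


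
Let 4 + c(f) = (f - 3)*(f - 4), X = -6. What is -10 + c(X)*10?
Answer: 850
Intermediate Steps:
c(f) = -4 + (-4 + f)*(-3 + f) (c(f) = -4 + (f - 3)*(f - 4) = -4 + (-3 + f)*(-4 + f) = -4 + (-4 + f)*(-3 + f))
-10 + c(X)*10 = -10 + (8 + (-6)**2 - 7*(-6))*10 = -10 + (8 + 36 + 42)*10 = -10 + 86*10 = -10 + 860 = 850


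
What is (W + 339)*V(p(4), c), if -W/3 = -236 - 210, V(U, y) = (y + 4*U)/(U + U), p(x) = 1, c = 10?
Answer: 11739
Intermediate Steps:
V(U, y) = (y + 4*U)/(2*U) (V(U, y) = (y + 4*U)/((2*U)) = (y + 4*U)*(1/(2*U)) = (y + 4*U)/(2*U))
W = 1338 (W = -3*(-236 - 210) = -3*(-446) = 1338)
(W + 339)*V(p(4), c) = (1338 + 339)*(2 + (½)*10/1) = 1677*(2 + (½)*10*1) = 1677*(2 + 5) = 1677*7 = 11739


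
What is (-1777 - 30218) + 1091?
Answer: -30904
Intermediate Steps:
(-1777 - 30218) + 1091 = -31995 + 1091 = -30904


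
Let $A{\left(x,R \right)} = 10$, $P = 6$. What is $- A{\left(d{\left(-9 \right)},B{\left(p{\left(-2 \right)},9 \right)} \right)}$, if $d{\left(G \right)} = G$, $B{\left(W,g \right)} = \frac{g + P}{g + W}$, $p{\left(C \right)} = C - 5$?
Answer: $-10$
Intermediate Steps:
$p{\left(C \right)} = -5 + C$ ($p{\left(C \right)} = C - 5 = -5 + C$)
$B{\left(W,g \right)} = \frac{6 + g}{W + g}$ ($B{\left(W,g \right)} = \frac{g + 6}{g + W} = \frac{6 + g}{W + g}$)
$- A{\left(d{\left(-9 \right)},B{\left(p{\left(-2 \right)},9 \right)} \right)} = \left(-1\right) 10 = -10$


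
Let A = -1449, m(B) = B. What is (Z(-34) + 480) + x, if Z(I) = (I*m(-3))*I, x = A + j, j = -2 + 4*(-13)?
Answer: -4491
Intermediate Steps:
j = -54 (j = -2 - 52 = -54)
x = -1503 (x = -1449 - 54 = -1503)
Z(I) = -3*I² (Z(I) = (I*(-3))*I = (-3*I)*I = -3*I²)
(Z(-34) + 480) + x = (-3*(-34)² + 480) - 1503 = (-3*1156 + 480) - 1503 = (-3468 + 480) - 1503 = -2988 - 1503 = -4491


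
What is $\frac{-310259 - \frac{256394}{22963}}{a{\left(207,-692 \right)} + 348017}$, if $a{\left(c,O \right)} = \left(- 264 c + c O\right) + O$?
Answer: $- \frac{7124733811}{3431429979} \approx -2.0763$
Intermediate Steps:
$a{\left(c,O \right)} = O - 264 c + O c$ ($a{\left(c,O \right)} = \left(- 264 c + O c\right) + O = O - 264 c + O c$)
$\frac{-310259 - \frac{256394}{22963}}{a{\left(207,-692 \right)} + 348017} = \frac{-310259 - \frac{256394}{22963}}{\left(-692 - 54648 - 143244\right) + 348017} = \frac{-310259 - \frac{256394}{22963}}{-198584 + 348017} = - \frac{7124733811}{22963 \cdot 149433} = \left(- \frac{7124733811}{22963}\right) \frac{1}{149433} = - \frac{7124733811}{3431429979}$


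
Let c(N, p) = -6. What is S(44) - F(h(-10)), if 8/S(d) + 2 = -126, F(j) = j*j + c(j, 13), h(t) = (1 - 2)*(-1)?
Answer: 79/16 ≈ 4.9375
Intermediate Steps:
h(t) = 1 (h(t) = -1*(-1) = 1)
F(j) = -6 + j² (F(j) = j*j - 6 = j² - 6 = -6 + j²)
S(d) = -1/16 (S(d) = 8/(-2 - 126) = 8/(-128) = 8*(-1/128) = -1/16)
S(44) - F(h(-10)) = -1/16 - (-6 + 1²) = -1/16 - (-6 + 1) = -1/16 - 1*(-5) = -1/16 + 5 = 79/16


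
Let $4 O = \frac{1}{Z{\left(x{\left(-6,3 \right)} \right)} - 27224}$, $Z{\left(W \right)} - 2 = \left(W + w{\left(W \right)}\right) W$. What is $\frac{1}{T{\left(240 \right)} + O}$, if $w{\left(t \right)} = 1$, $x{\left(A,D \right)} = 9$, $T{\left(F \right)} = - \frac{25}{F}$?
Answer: $- \frac{54264}{5653} \approx -9.5992$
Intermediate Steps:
$Z{\left(W \right)} = 2 + W \left(1 + W\right)$ ($Z{\left(W \right)} = 2 + \left(W + 1\right) W = 2 + \left(1 + W\right) W = 2 + W \left(1 + W\right)$)
$O = - \frac{1}{108528}$ ($O = \frac{1}{4 \left(\left(2 + 9 + 9^{2}\right) - 27224\right)} = \frac{1}{4 \left(\left(2 + 9 + 81\right) - 27224\right)} = \frac{1}{4 \left(92 - 27224\right)} = \frac{1}{4 \left(-27132\right)} = \frac{1}{4} \left(- \frac{1}{27132}\right) = - \frac{1}{108528} \approx -9.2142 \cdot 10^{-6}$)
$\frac{1}{T{\left(240 \right)} + O} = \frac{1}{- \frac{25}{240} - \frac{1}{108528}} = \frac{1}{\left(-25\right) \frac{1}{240} - \frac{1}{108528}} = \frac{1}{- \frac{5}{48} - \frac{1}{108528}} = \frac{1}{- \frac{5653}{54264}} = - \frac{54264}{5653}$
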